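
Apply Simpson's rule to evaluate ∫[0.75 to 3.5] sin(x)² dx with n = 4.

f(x) = sin(x)²
a = 0.75, b = 3.5, n = 4
h = (b - a)/n = 0.687500

Simpson's rule: (h/3)[f(x₀) + 4f(x₁) + 2f(x₂) + ... + f(xₙ)]

x_0 = 0.7500, f(x_0) = 0.464631, coefficient = 1
x_1 = 1.4375, f(x_1) = 0.982337, coefficient = 4
x_2 = 2.1250, f(x_2) = 0.723044, coefficient = 2
x_3 = 2.8125, f(x_3) = 0.104448, coefficient = 4
x_4 = 3.5000, f(x_4) = 0.123049, coefficient = 1

I ≈ (0.687500/3) × 6.380909 = 1.462292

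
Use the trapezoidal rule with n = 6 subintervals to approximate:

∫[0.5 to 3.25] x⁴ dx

f(x) = x⁴
a = 0.5, b = 3.25, n = 6
h = (b - a)/n = 0.458333

Trapezoidal rule: (h/2)[f(x₀) + 2f(x₁) + 2f(x₂) + ... + f(xₙ)]

x_0 = 0.5000, f(x_0) = 0.062500, coefficient = 1
x_1 = 0.9583, f(x_1) = 0.843464, coefficient = 2
x_2 = 1.4167, f(x_2) = 4.027826, coefficient = 2
x_3 = 1.8750, f(x_3) = 12.359619, coefficient = 2
x_4 = 2.3333, f(x_4) = 29.641975, coefficient = 2
x_5 = 2.7917, f(x_5) = 60.737127, coefficient = 2
x_6 = 3.2500, f(x_6) = 111.566406, coefficient = 1

I ≈ (0.458333/2) × 326.848928 = 74.902879
Exact value: 72.511914
Error: 2.390965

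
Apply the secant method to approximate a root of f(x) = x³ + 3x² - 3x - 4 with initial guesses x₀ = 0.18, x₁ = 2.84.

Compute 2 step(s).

f(x) = x³ + 3x² - 3x - 4
x₀ = 0.18, x₁ = 2.84

Secant formula: x_{n+1} = x_n - f(x_n)(x_n - x_{n-1})/(f(x_n) - f(x_{n-1}))

Iteration 1:
  f(0.180000) = -4.436968
  f(2.840000) = 34.583104
  x_2 = 2.840000 - 34.583104×(2.840000 - 0.180000)/(34.583104 - (-4.436968))
       = 0.482468
Iteration 2:
  f(2.840000) = 34.583104
  f(0.482468) = -4.636771
  x_3 = 0.482468 - (-4.636771)×(0.482468 - 2.840000)/(-4.636771 - 34.583104)
       = 0.761188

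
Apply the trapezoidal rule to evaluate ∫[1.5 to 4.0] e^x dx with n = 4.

f(x) = e^x
a = 1.5, b = 4.0, n = 4
h = (b - a)/n = 0.625000

Trapezoidal rule: (h/2)[f(x₀) + 2f(x₁) + 2f(x₂) + ... + f(xₙ)]

x_0 = 1.5000, f(x_0) = 4.481689, coefficient = 1
x_1 = 2.1250, f(x_1) = 8.372897, coefficient = 2
x_2 = 2.7500, f(x_2) = 15.642632, coefficient = 2
x_3 = 3.3750, f(x_3) = 29.224284, coefficient = 2
x_4 = 4.0000, f(x_4) = 54.598150, coefficient = 1

I ≈ (0.625000/2) × 165.559465 = 51.737333
Exact value: 50.116461
Error: 1.620872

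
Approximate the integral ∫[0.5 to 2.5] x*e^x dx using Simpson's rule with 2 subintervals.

f(x) = x*e^x
a = 0.5, b = 2.5, n = 2
h = (b - a)/n = 1.000000

Simpson's rule: (h/3)[f(x₀) + 4f(x₁) + 2f(x₂) + ... + f(xₙ)]

x_0 = 0.5000, f(x_0) = 0.824361, coefficient = 1
x_1 = 1.5000, f(x_1) = 6.722534, coefficient = 4
x_2 = 2.5000, f(x_2) = 30.456235, coefficient = 1

I ≈ (1.000000/3) × 58.170730 = 19.390243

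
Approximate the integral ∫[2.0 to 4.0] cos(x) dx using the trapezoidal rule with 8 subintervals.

f(x) = cos(x)
a = 2.0, b = 4.0, n = 8
h = (b - a)/n = 0.250000

Trapezoidal rule: (h/2)[f(x₀) + 2f(x₁) + 2f(x₂) + ... + f(xₙ)]

x_0 = 2.0000, f(x_0) = -0.416147, coefficient = 1
x_1 = 2.2500, f(x_1) = -0.628174, coefficient = 2
x_2 = 2.5000, f(x_2) = -0.801144, coefficient = 2
x_3 = 2.7500, f(x_3) = -0.924302, coefficient = 2
x_4 = 3.0000, f(x_4) = -0.989992, coefficient = 2
x_5 = 3.2500, f(x_5) = -0.994130, coefficient = 2
x_6 = 3.5000, f(x_6) = -0.936457, coefficient = 2
x_7 = 3.7500, f(x_7) = -0.820559, coefficient = 2
x_8 = 4.0000, f(x_8) = -0.653644, coefficient = 1

I ≈ (0.250000/2) × -13.259306 = -1.657413
Exact value: -1.666100
Error: 0.008687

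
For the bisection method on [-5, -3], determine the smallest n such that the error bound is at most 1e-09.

We need (b-a)/2^n ≤ 1e-09
(-3 - (-5))/2^n ≤ 1e-09
2/2^n ≤ 1e-09
2^n ≥ 2000000000
n ≥ log₂(2000000000) = 30.90
n ≥ 31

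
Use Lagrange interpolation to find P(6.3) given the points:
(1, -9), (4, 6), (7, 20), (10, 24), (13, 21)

Lagrange interpolation formula:
P(x) = Σ yᵢ × Lᵢ(x)
where Lᵢ(x) = Π_{j≠i} (x - xⱼ)/(xᵢ - xⱼ)

L_0(6.3) = (6.3 - 4)/(1 - 4) × (6.3 - 7)/(1 - 7) × (6.3 - 10)/(1 - 10) × (6.3 - 13)/(1 - 13) = -0.020531
L_1(6.3) = (6.3 - 1)/(4 - 1) × (6.3 - 7)/(4 - 7) × (6.3 - 10)/(4 - 10) × (6.3 - 13)/(4 - 13) = 0.189241
L_2(6.3) = (6.3 - 1)/(7 - 1) × (6.3 - 4)/(7 - 4) × (6.3 - 10)/(7 - 10) × (6.3 - 13)/(7 - 13) = 0.932685
L_3(6.3) = (6.3 - 1)/(10 - 1) × (6.3 - 4)/(10 - 4) × (6.3 - 7)/(10 - 7) × (6.3 - 13)/(10 - 13) = -0.117636
L_4(6.3) = (6.3 - 1)/(13 - 1) × (6.3 - 4)/(13 - 4) × (6.3 - 7)/(13 - 7) × (6.3 - 10)/(13 - 10) = 0.016241

P(6.3) = (-9)×L_0(6.3) + 6×L_1(6.3) + 20×L_2(6.3) + 24×L_3(6.3) + 21×L_4(6.3)
P(6.3) = 17.491723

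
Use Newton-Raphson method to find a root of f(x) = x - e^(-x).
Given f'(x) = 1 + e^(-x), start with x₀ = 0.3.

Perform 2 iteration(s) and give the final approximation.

f(x) = x - e^(-x)
f'(x) = 1 + e^(-x)
x₀ = 0.3

Newton-Raphson formula: x_{n+1} = x_n - f(x_n)/f'(x_n)

Iteration 1:
  f(0.300000) = -0.440818
  f'(0.300000) = 1.740818
  x_1 = 0.300000 - (-0.440818)/1.740818 = 0.553225
Iteration 2:
  f(0.553225) = -0.021868
  f'(0.553225) = 1.575092
  x_2 = 0.553225 - (-0.021868)/1.575092 = 0.567108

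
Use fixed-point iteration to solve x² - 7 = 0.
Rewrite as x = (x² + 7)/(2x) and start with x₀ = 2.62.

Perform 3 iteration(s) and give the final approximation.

Equation: x² - 7 = 0
Fixed-point form: x = (x² + 7)/(2x)
x₀ = 2.62

x_1 = g(2.620000) = 2.645878
x_2 = g(2.645878) = 2.645751
x_3 = g(2.645751) = 2.645751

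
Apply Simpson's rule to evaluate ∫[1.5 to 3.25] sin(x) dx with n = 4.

f(x) = sin(x)
a = 1.5, b = 3.25, n = 4
h = (b - a)/n = 0.437500

Simpson's rule: (h/3)[f(x₀) + 4f(x₁) + 2f(x₂) + ... + f(xₙ)]

x_0 = 1.5000, f(x_0) = 0.997495, coefficient = 1
x_1 = 1.9375, f(x_1) = 0.933514, coefficient = 4
x_2 = 2.3750, f(x_2) = 0.693685, coefficient = 2
x_3 = 2.8125, f(x_3) = 0.323185, coefficient = 4
x_4 = 3.2500, f(x_4) = -0.108195, coefficient = 1

I ≈ (0.437500/3) × 7.303465 = 1.065089
Exact value: 1.064867
Error: 0.000222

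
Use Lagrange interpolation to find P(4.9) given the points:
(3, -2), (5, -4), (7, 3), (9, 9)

Lagrange interpolation formula:
P(x) = Σ yᵢ × Lᵢ(x)
where Lᵢ(x) = Π_{j≠i} (x - xⱼ)/(xᵢ - xⱼ)

L_0(4.9) = (4.9 - 5)/(3 - 5) × (4.9 - 7)/(3 - 7) × (4.9 - 9)/(3 - 9) = 0.017937
L_1(4.9) = (4.9 - 3)/(5 - 3) × (4.9 - 7)/(5 - 7) × (4.9 - 9)/(5 - 9) = 1.022437
L_2(4.9) = (4.9 - 3)/(7 - 3) × (4.9 - 5)/(7 - 5) × (4.9 - 9)/(7 - 9) = -0.048687
L_3(4.9) = (4.9 - 3)/(9 - 3) × (4.9 - 5)/(9 - 5) × (4.9 - 7)/(9 - 7) = 0.008312

P(4.9) = (-2)×L_0(4.9) + (-4)×L_1(4.9) + 3×L_2(4.9) + 9×L_3(4.9)
P(4.9) = -4.196875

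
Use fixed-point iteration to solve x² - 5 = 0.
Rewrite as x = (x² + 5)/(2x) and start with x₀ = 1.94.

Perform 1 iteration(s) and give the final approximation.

Equation: x² - 5 = 0
Fixed-point form: x = (x² + 5)/(2x)
x₀ = 1.94

x_1 = g(1.940000) = 2.258660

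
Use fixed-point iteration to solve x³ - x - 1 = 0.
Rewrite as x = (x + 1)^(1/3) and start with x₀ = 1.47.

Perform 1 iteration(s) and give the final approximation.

Equation: x³ - x - 1 = 0
Fixed-point form: x = (x + 1)^(1/3)
x₀ = 1.47

x_1 = g(1.470000) = 1.351758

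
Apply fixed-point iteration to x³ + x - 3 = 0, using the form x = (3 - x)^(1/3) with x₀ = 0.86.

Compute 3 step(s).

Equation: x³ + x - 3 = 0
Fixed-point form: x = (3 - x)^(1/3)
x₀ = 0.86

x_1 = g(0.860000) = 1.288659
x_2 = g(1.288659) = 1.196131
x_3 = g(1.196131) = 1.217311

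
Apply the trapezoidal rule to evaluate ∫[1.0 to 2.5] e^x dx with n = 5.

f(x) = e^x
a = 1.0, b = 2.5, n = 5
h = (b - a)/n = 0.300000

Trapezoidal rule: (h/2)[f(x₀) + 2f(x₁) + 2f(x₂) + ... + f(xₙ)]

x_0 = 1.0000, f(x_0) = 2.718282, coefficient = 1
x_1 = 1.3000, f(x_1) = 3.669297, coefficient = 2
x_2 = 1.6000, f(x_2) = 4.953032, coefficient = 2
x_3 = 1.9000, f(x_3) = 6.685894, coefficient = 2
x_4 = 2.2000, f(x_4) = 9.025013, coefficient = 2
x_5 = 2.5000, f(x_5) = 12.182494, coefficient = 1

I ≈ (0.300000/2) × 63.567250 = 9.535087
Exact value: 9.464212
Error: 0.070875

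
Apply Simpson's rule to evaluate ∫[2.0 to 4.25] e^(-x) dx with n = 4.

f(x) = e^(-x)
a = 2.0, b = 4.25, n = 4
h = (b - a)/n = 0.562500

Simpson's rule: (h/3)[f(x₀) + 4f(x₁) + 2f(x₂) + ... + f(xₙ)]

x_0 = 2.0000, f(x_0) = 0.135335, coefficient = 1
x_1 = 2.5625, f(x_1) = 0.077112, coefficient = 4
x_2 = 3.1250, f(x_2) = 0.043937, coefficient = 2
x_3 = 3.6875, f(x_3) = 0.025035, coefficient = 4
x_4 = 4.2500, f(x_4) = 0.014264, coefficient = 1

I ≈ (0.562500/3) × 0.646058 = 0.121136
Exact value: 0.121071
Error: 0.000065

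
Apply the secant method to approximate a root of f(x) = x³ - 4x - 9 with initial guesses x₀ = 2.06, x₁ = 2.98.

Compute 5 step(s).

f(x) = x³ - 4x - 9
x₀ = 2.06, x₁ = 2.98

Secant formula: x_{n+1} = x_n - f(x_n)(x_n - x_{n-1})/(f(x_n) - f(x_{n-1}))

Iteration 1:
  f(2.060000) = -8.498184
  f(2.980000) = 5.543592
  x_2 = 2.980000 - 5.543592×(2.980000 - 2.060000)/(5.543592 - (-8.498184))
       = 2.616791
Iteration 2:
  f(2.980000) = 5.543592
  f(2.616791) = -1.548445
  x_3 = 2.616791 - (-1.548445)×(2.616791 - 2.980000)/(-1.548445 - 5.543592)
       = 2.696092
Iteration 3:
  f(2.616791) = -1.548445
  f(2.696092) = -0.186709
  x_4 = 2.696092 - (-0.186709)×(2.696092 - 2.616791)/(-0.186709 - (-1.548445))
       = 2.706965
Iteration 4:
  f(2.696092) = -0.186709
  f(2.706965) = 0.007863
  x_5 = 2.706965 - 0.007863×(2.706965 - 2.696092)/(0.007863 - (-0.186709))
       = 2.706526
Iteration 5:
  f(2.706965) = 0.007863
  f(2.706526) = -0.000037
  x_6 = 2.706526 - (-0.000037)×(2.706526 - 2.706965)/(-0.000037 - 0.007863)
       = 2.706528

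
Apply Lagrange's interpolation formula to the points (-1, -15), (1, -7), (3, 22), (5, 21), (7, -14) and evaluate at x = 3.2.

Lagrange interpolation formula:
P(x) = Σ yᵢ × Lᵢ(x)
where Lᵢ(x) = Π_{j≠i} (x - xⱼ)/(xᵢ - xⱼ)

L_0(3.2) = (3.2 - 1)/(-1 - 1) × (3.2 - 3)/(-1 - 3) × (3.2 - 5)/(-1 - 5) × (3.2 - 7)/(-1 - 7) = 0.007838
L_1(3.2) = (3.2 - (-1))/(1 - (-1)) × (3.2 - 3)/(1 - 3) × (3.2 - 5)/(1 - 5) × (3.2 - 7)/(1 - 7) = -0.059850
L_2(3.2) = (3.2 - (-1))/(3 - (-1)) × (3.2 - 1)/(3 - 1) × (3.2 - 5)/(3 - 5) × (3.2 - 7)/(3 - 7) = 0.987525
L_3(3.2) = (3.2 - (-1))/(5 - (-1)) × (3.2 - 1)/(5 - 1) × (3.2 - 3)/(5 - 3) × (3.2 - 7)/(5 - 7) = 0.073150
L_4(3.2) = (3.2 - (-1))/(7 - (-1)) × (3.2 - 1)/(7 - 1) × (3.2 - 3)/(7 - 3) × (3.2 - 5)/(7 - 5) = -0.008663

P(3.2) = (-15)×L_0(3.2) + (-7)×L_1(3.2) + 22×L_2(3.2) + 21×L_3(3.2) + (-14)×L_4(3.2)
P(3.2) = 23.684363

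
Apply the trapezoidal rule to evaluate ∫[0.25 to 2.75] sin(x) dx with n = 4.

f(x) = sin(x)
a = 0.25, b = 2.75, n = 4
h = (b - a)/n = 0.625000

Trapezoidal rule: (h/2)[f(x₀) + 2f(x₁) + 2f(x₂) + ... + f(xₙ)]

x_0 = 0.2500, f(x_0) = 0.247404, coefficient = 1
x_1 = 0.8750, f(x_1) = 0.767544, coefficient = 2
x_2 = 1.5000, f(x_2) = 0.997495, coefficient = 2
x_3 = 2.1250, f(x_3) = 0.850320, coefficient = 2
x_4 = 2.7500, f(x_4) = 0.381661, coefficient = 1

I ≈ (0.625000/2) × 5.859782 = 1.831182
Exact value: 1.893215
Error: 0.062033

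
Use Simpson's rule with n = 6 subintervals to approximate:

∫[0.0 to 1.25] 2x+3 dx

f(x) = 2x+3
a = 0.0, b = 1.25, n = 6
h = (b - a)/n = 0.208333

Simpson's rule: (h/3)[f(x₀) + 4f(x₁) + 2f(x₂) + ... + f(xₙ)]

x_0 = 0.0000, f(x_0) = 3.000000, coefficient = 1
x_1 = 0.2083, f(x_1) = 3.416667, coefficient = 4
x_2 = 0.4167, f(x_2) = 3.833333, coefficient = 2
x_3 = 0.6250, f(x_3) = 4.250000, coefficient = 4
x_4 = 0.8333, f(x_4) = 4.666667, coefficient = 2
x_5 = 1.0417, f(x_5) = 5.083333, coefficient = 4
x_6 = 1.2500, f(x_6) = 5.500000, coefficient = 1

I ≈ (0.208333/3) × 76.500000 = 5.312500
Exact value: 5.312500
Error: 0.000000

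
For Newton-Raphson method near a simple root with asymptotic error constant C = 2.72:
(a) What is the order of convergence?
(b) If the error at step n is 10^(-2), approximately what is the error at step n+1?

(a) Newton-Raphson has quadratic (order 2) convergence near simple roots.
    This means |e_{n+1}| ≈ C|e_n|².

(b) With |e_n| = 10^(-2) and C = 2.72:
    |e_{n+1}| ≈ 2.72 × (10^(-2))² = 2.72 × 10^(-4)

(a) 2 (quadratic); (b) |e_{n+1}| ≈ 2.720e-04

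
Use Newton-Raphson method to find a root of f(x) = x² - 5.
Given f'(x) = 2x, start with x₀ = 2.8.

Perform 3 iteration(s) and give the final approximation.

f(x) = x² - 5
f'(x) = 2x
x₀ = 2.8

Newton-Raphson formula: x_{n+1} = x_n - f(x_n)/f'(x_n)

Iteration 1:
  f(2.800000) = 2.840000
  f'(2.800000) = 5.600000
  x_1 = 2.800000 - 2.840000/5.600000 = 2.292857
Iteration 2:
  f(2.292857) = 0.257194
  f'(2.292857) = 4.585714
  x_2 = 2.292857 - 0.257194/4.585714 = 2.236771
Iteration 3:
  f(2.236771) = 0.003146
  f'(2.236771) = 4.473543
  x_3 = 2.236771 - 0.003146/4.473543 = 2.236068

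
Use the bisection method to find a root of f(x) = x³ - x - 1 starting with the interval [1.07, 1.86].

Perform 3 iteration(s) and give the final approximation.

f(x) = x³ - x - 1
Initial interval: [1.07, 1.86]

Iteration 1:
  c_1 = (1.070000 + 1.860000)/2 = 1.465000
  f(c_1) = f(1.465000) = 0.679220
  f(a) × f(c) < 0, new interval: [1.070000, 1.465000]
Iteration 2:
  c_2 = (1.070000 + 1.465000)/2 = 1.267500
  f(c_2) = f(1.267500) = -0.231190
  f(a) × f(c) ≥ 0, new interval: [1.267500, 1.465000]
Iteration 3:
  c_3 = (1.267500 + 1.465000)/2 = 1.366250
  f(c_3) = f(1.366250) = 0.184046
  f(a) × f(c) < 0, new interval: [1.267500, 1.366250]

After 3 iteration(s), the approximation is c_3 = 1.366250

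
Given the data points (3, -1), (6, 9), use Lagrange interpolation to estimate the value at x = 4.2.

Lagrange interpolation formula:
P(x) = Σ yᵢ × Lᵢ(x)
where Lᵢ(x) = Π_{j≠i} (x - xⱼ)/(xᵢ - xⱼ)

L_0(4.2) = (4.2 - 6)/(3 - 6) = 0.600000
L_1(4.2) = (4.2 - 3)/(6 - 3) = 0.400000

P(4.2) = (-1)×L_0(4.2) + 9×L_1(4.2)
P(4.2) = 3.000000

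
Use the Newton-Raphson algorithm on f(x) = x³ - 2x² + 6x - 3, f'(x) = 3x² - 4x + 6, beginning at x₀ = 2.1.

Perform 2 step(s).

f(x) = x³ - 2x² + 6x - 3
f'(x) = 3x² - 4x + 6
x₀ = 2.1

Newton-Raphson formula: x_{n+1} = x_n - f(x_n)/f'(x_n)

Iteration 1:
  f(2.100000) = 10.041000
  f'(2.100000) = 10.830000
  x_1 = 2.100000 - 10.041000/10.830000 = 1.172853
Iteration 2:
  f(1.172853) = 2.899309
  f'(1.172853) = 5.435341
  x_2 = 1.172853 - 2.899309/5.435341 = 0.639435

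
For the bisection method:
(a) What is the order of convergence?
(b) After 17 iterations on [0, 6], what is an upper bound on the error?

(a) Bisection has linear (order 1) convergence; the error is halved each step.

(b) Error bound = (b-a)/2^n = (6 - 0)/2^{17}
    = 6/2^{17}

(a) 1 (linear); (b) error ≤ 4.58e-05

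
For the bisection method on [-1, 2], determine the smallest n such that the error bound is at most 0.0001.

We need (b-a)/2^n ≤ 0.0001
(2 - (-1))/2^n ≤ 0.0001
3/2^n ≤ 0.0001
2^n ≥ 30000
n ≥ log₂(30000) = 14.87
n ≥ 15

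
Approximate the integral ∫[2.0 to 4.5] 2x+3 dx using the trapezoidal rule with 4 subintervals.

f(x) = 2x+3
a = 2.0, b = 4.5, n = 4
h = (b - a)/n = 0.625000

Trapezoidal rule: (h/2)[f(x₀) + 2f(x₁) + 2f(x₂) + ... + f(xₙ)]

x_0 = 2.0000, f(x_0) = 7.000000, coefficient = 1
x_1 = 2.6250, f(x_1) = 8.250000, coefficient = 2
x_2 = 3.2500, f(x_2) = 9.500000, coefficient = 2
x_3 = 3.8750, f(x_3) = 10.750000, coefficient = 2
x_4 = 4.5000, f(x_4) = 12.000000, coefficient = 1

I ≈ (0.625000/2) × 76.000000 = 23.750000
Exact value: 23.750000
Error: 0.000000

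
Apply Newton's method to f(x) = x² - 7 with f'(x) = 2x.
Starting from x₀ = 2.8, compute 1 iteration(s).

f(x) = x² - 7
f'(x) = 2x
x₀ = 2.8

Newton-Raphson formula: x_{n+1} = x_n - f(x_n)/f'(x_n)

Iteration 1:
  f(2.800000) = 0.840000
  f'(2.800000) = 5.600000
  x_1 = 2.800000 - 0.840000/5.600000 = 2.650000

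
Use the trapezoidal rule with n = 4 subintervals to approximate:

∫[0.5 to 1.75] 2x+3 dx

f(x) = 2x+3
a = 0.5, b = 1.75, n = 4
h = (b - a)/n = 0.312500

Trapezoidal rule: (h/2)[f(x₀) + 2f(x₁) + 2f(x₂) + ... + f(xₙ)]

x_0 = 0.5000, f(x_0) = 4.000000, coefficient = 1
x_1 = 0.8125, f(x_1) = 4.625000, coefficient = 2
x_2 = 1.1250, f(x_2) = 5.250000, coefficient = 2
x_3 = 1.4375, f(x_3) = 5.875000, coefficient = 2
x_4 = 1.7500, f(x_4) = 6.500000, coefficient = 1

I ≈ (0.312500/2) × 42.000000 = 6.562500
Exact value: 6.562500
Error: 0.000000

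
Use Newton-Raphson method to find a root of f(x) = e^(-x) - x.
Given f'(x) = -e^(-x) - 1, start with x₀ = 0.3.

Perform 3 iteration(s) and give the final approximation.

f(x) = e^(-x) - x
f'(x) = -e^(-x) - 1
x₀ = 0.3

Newton-Raphson formula: x_{n+1} = x_n - f(x_n)/f'(x_n)

Iteration 1:
  f(0.300000) = 0.440818
  f'(0.300000) = -1.740818
  x_1 = 0.300000 - 0.440818/(-1.740818) = 0.553225
Iteration 2:
  f(0.553225) = 0.021868
  f'(0.553225) = -1.575092
  x_2 = 0.553225 - 0.021868/(-1.575092) = 0.567108
Iteration 3:
  f(0.567108) = 0.000055
  f'(0.567108) = -1.567163
  x_3 = 0.567108 - 0.000055/(-1.567163) = 0.567143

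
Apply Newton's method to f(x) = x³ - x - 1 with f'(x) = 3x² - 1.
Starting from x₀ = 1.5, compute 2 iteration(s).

f(x) = x³ - x - 1
f'(x) = 3x² - 1
x₀ = 1.5

Newton-Raphson formula: x_{n+1} = x_n - f(x_n)/f'(x_n)

Iteration 1:
  f(1.500000) = 0.875000
  f'(1.500000) = 5.750000
  x_1 = 1.500000 - 0.875000/5.750000 = 1.347826
Iteration 2:
  f(1.347826) = 0.100682
  f'(1.347826) = 4.449905
  x_2 = 1.347826 - 0.100682/4.449905 = 1.325200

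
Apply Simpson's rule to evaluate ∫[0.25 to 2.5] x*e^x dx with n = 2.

f(x) = x*e^x
a = 0.25, b = 2.5, n = 2
h = (b - a)/n = 1.125000

Simpson's rule: (h/3)[f(x₀) + 4f(x₁) + 2f(x₂) + ... + f(xₙ)]

x_0 = 0.2500, f(x_0) = 0.321006, coefficient = 1
x_1 = 1.3750, f(x_1) = 5.438230, coefficient = 4
x_2 = 2.5000, f(x_2) = 30.456235, coefficient = 1

I ≈ (1.125000/3) × 52.530163 = 19.698811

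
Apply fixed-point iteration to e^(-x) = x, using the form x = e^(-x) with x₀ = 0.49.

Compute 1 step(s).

Equation: e^(-x) = x
Fixed-point form: x = e^(-x)
x₀ = 0.49

x_1 = g(0.490000) = 0.612626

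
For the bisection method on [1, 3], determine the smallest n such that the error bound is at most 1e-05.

We need (b-a)/2^n ≤ 1e-05
(3 - 1)/2^n ≤ 1e-05
2/2^n ≤ 1e-05
2^n ≥ 200000
n ≥ log₂(200000) = 17.61
n ≥ 18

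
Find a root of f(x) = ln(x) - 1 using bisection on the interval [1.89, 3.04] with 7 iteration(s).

f(x) = ln(x) - 1
Initial interval: [1.89, 3.04]

Iteration 1:
  c_1 = (1.890000 + 3.040000)/2 = 2.465000
  f(c_1) = f(2.465000) = -0.097808
  f(a) × f(c) ≥ 0, new interval: [2.465000, 3.040000]
Iteration 2:
  c_2 = (2.465000 + 3.040000)/2 = 2.752500
  f(c_2) = f(2.752500) = 0.012510
  f(a) × f(c) < 0, new interval: [2.465000, 2.752500]
Iteration 3:
  c_3 = (2.465000 + 2.752500)/2 = 2.608750
  f(c_3) = f(2.608750) = -0.041129
  f(a) × f(c) ≥ 0, new interval: [2.608750, 2.752500]
Iteration 4:
  c_4 = (2.608750 + 2.752500)/2 = 2.680625
  f(c_4) = f(2.680625) = -0.013950
  f(a) × f(c) ≥ 0, new interval: [2.680625, 2.752500]
Iteration 5:
  c_5 = (2.680625 + 2.752500)/2 = 2.716563
  f(c_5) = f(2.716563) = -0.000633
  f(a) × f(c) ≥ 0, new interval: [2.716563, 2.752500]
Iteration 6:
  c_6 = (2.716563 + 2.752500)/2 = 2.734531
  f(c_6) = f(2.734531) = 0.005960
  f(a) × f(c) < 0, new interval: [2.716563, 2.734531]
Iteration 7:
  c_7 = (2.716563 + 2.734531)/2 = 2.725547
  f(c_7) = f(2.725547) = 0.002669
  f(a) × f(c) < 0, new interval: [2.716563, 2.725547]

After 7 iteration(s), the approximation is c_7 = 2.725547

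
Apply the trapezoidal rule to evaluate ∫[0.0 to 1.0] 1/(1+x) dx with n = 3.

f(x) = 1/(1+x)
a = 0.0, b = 1.0, n = 3
h = (b - a)/n = 0.333333

Trapezoidal rule: (h/2)[f(x₀) + 2f(x₁) + 2f(x₂) + ... + f(xₙ)]

x_0 = 0.0000, f(x_0) = 1.000000, coefficient = 1
x_1 = 0.3333, f(x_1) = 0.750000, coefficient = 2
x_2 = 0.6667, f(x_2) = 0.600000, coefficient = 2
x_3 = 1.0000, f(x_3) = 0.500000, coefficient = 1

I ≈ (0.333333/2) × 4.200000 = 0.700000
Exact value: 0.693147
Error: 0.006853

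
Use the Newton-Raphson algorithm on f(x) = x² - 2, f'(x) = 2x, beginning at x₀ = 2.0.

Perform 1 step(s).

f(x) = x² - 2
f'(x) = 2x
x₀ = 2.0

Newton-Raphson formula: x_{n+1} = x_n - f(x_n)/f'(x_n)

Iteration 1:
  f(2.000000) = 2.000000
  f'(2.000000) = 4.000000
  x_1 = 2.000000 - 2.000000/4.000000 = 1.500000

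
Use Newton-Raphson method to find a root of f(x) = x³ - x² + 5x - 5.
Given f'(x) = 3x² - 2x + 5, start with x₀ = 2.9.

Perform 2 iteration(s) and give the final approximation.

f(x) = x³ - x² + 5x - 5
f'(x) = 3x² - 2x + 5
x₀ = 2.9

Newton-Raphson formula: x_{n+1} = x_n - f(x_n)/f'(x_n)

Iteration 1:
  f(2.900000) = 25.479000
  f'(2.900000) = 24.430000
  x_1 = 2.900000 - 25.479000/24.430000 = 1.857061
Iteration 2:
  f(1.857061) = 7.241030
  f'(1.857061) = 11.631905
  x_2 = 1.857061 - 7.241030/11.631905 = 1.234546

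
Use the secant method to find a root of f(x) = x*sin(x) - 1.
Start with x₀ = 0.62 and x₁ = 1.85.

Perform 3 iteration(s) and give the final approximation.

f(x) = x*sin(x) - 1
x₀ = 0.62, x₁ = 1.85

Secant formula: x_{n+1} = x_n - f(x_n)(x_n - x_{n-1})/(f(x_n) - f(x_{n-1}))

Iteration 1:
  f(0.620000) = -0.639758
  f(1.850000) = 0.778359
  x_2 = 1.850000 - 0.778359×(1.850000 - 0.620000)/(0.778359 - (-0.639758))
       = 1.174892
Iteration 2:
  f(1.850000) = 0.778359
  f(1.174892) = 0.084013
  x_3 = 1.174892 - 0.084013×(1.174892 - 1.850000)/(0.084013 - 0.778359)
       = 1.093208
Iteration 3:
  f(1.174892) = 0.084013
  f(1.093208) = -0.029116
  x_4 = 1.093208 - (-0.029116)×(1.093208 - 1.174892)/(-0.029116 - 0.084013)
       = 1.114231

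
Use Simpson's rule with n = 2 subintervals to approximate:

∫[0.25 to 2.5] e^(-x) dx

f(x) = e^(-x)
a = 0.25, b = 2.5, n = 2
h = (b - a)/n = 1.125000

Simpson's rule: (h/3)[f(x₀) + 4f(x₁) + 2f(x₂) + ... + f(xₙ)]

x_0 = 0.2500, f(x_0) = 0.778801, coefficient = 1
x_1 = 1.3750, f(x_1) = 0.252840, coefficient = 4
x_2 = 2.5000, f(x_2) = 0.082085, coefficient = 1

I ≈ (1.125000/3) × 1.872244 = 0.702092
Exact value: 0.696716
Error: 0.005376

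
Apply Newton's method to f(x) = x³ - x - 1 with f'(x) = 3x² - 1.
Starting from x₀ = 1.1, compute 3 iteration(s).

f(x) = x³ - x - 1
f'(x) = 3x² - 1
x₀ = 1.1

Newton-Raphson formula: x_{n+1} = x_n - f(x_n)/f'(x_n)

Iteration 1:
  f(1.100000) = -0.769000
  f'(1.100000) = 2.630000
  x_1 = 1.100000 - (-0.769000)/2.630000 = 1.392395
Iteration 2:
  f(1.392395) = 0.307132
  f'(1.392395) = 4.816295
  x_2 = 1.392395 - 0.307132/4.816295 = 1.328626
Iteration 3:
  f(1.328626) = 0.016727
  f'(1.328626) = 4.295742
  x_3 = 1.328626 - 0.016727/4.295742 = 1.324732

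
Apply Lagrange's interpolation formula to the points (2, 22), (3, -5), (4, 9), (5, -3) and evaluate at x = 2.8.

Lagrange interpolation formula:
P(x) = Σ yᵢ × Lᵢ(x)
where Lᵢ(x) = Π_{j≠i} (x - xⱼ)/(xᵢ - xⱼ)

L_0(2.8) = (2.8 - 3)/(2 - 3) × (2.8 - 4)/(2 - 4) × (2.8 - 5)/(2 - 5) = 0.088000
L_1(2.8) = (2.8 - 2)/(3 - 2) × (2.8 - 4)/(3 - 4) × (2.8 - 5)/(3 - 5) = 1.056000
L_2(2.8) = (2.8 - 2)/(4 - 2) × (2.8 - 3)/(4 - 3) × (2.8 - 5)/(4 - 5) = -0.176000
L_3(2.8) = (2.8 - 2)/(5 - 2) × (2.8 - 3)/(5 - 3) × (2.8 - 4)/(5 - 4) = 0.032000

P(2.8) = 22×L_0(2.8) + (-5)×L_1(2.8) + 9×L_2(2.8) + (-3)×L_3(2.8)
P(2.8) = -5.024000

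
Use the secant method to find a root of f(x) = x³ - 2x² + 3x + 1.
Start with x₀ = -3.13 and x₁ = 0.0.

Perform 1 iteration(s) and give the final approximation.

f(x) = x³ - 2x² + 3x + 1
x₀ = -3.13, x₁ = 0.0

Secant formula: x_{n+1} = x_n - f(x_n)(x_n - x_{n-1})/(f(x_n) - f(x_{n-1}))

Iteration 1:
  f(-3.130000) = -58.648097
  f(0.000000) = 1.000000
  x_2 = 0.000000 - 1.000000×(0.000000 - (-3.130000))/(1.000000 - (-58.648097))
       = -0.052474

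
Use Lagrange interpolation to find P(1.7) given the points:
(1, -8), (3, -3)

Lagrange interpolation formula:
P(x) = Σ yᵢ × Lᵢ(x)
where Lᵢ(x) = Π_{j≠i} (x - xⱼ)/(xᵢ - xⱼ)

L_0(1.7) = (1.7 - 3)/(1 - 3) = 0.650000
L_1(1.7) = (1.7 - 1)/(3 - 1) = 0.350000

P(1.7) = (-8)×L_0(1.7) + (-3)×L_1(1.7)
P(1.7) = -6.250000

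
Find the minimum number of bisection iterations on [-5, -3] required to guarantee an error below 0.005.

We need (b-a)/2^n ≤ 0.005
(-3 - (-5))/2^n ≤ 0.005
2/2^n ≤ 0.005
2^n ≥ 400
n ≥ log₂(400) = 8.64
n ≥ 9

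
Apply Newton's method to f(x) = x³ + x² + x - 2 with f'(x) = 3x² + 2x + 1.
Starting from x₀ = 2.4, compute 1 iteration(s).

f(x) = x³ + x² + x - 2
f'(x) = 3x² + 2x + 1
x₀ = 2.4

Newton-Raphson formula: x_{n+1} = x_n - f(x_n)/f'(x_n)

Iteration 1:
  f(2.400000) = 19.984000
  f'(2.400000) = 23.080000
  x_1 = 2.400000 - 19.984000/23.080000 = 1.534142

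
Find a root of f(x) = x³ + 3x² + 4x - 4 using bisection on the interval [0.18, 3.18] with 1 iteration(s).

f(x) = x³ + 3x² + 4x - 4
Initial interval: [0.18, 3.18]

Iteration 1:
  c_1 = (0.180000 + 3.180000)/2 = 1.680000
  f(c_1) = f(1.680000) = 15.928832
  f(a) × f(c) < 0, new interval: [0.180000, 1.680000]

After 1 iteration(s), the approximation is c_1 = 1.680000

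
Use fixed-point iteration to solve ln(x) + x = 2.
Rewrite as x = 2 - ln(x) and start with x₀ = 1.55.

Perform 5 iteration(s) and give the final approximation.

Equation: ln(x) + x = 2
Fixed-point form: x = 2 - ln(x)
x₀ = 1.55

x_1 = g(1.550000) = 1.561745
x_2 = g(1.561745) = 1.554196
x_3 = g(1.554196) = 1.559042
x_4 = g(1.559042) = 1.555929
x_5 = g(1.555929) = 1.557927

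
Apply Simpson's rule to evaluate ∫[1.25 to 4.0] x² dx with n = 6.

f(x) = x²
a = 1.25, b = 4.0, n = 6
h = (b - a)/n = 0.458333

Simpson's rule: (h/3)[f(x₀) + 4f(x₁) + 2f(x₂) + ... + f(xₙ)]

x_0 = 1.2500, f(x_0) = 1.562500, coefficient = 1
x_1 = 1.7083, f(x_1) = 2.918403, coefficient = 4
x_2 = 2.1667, f(x_2) = 4.694444, coefficient = 2
x_3 = 2.6250, f(x_3) = 6.890625, coefficient = 4
x_4 = 3.0833, f(x_4) = 9.506944, coefficient = 2
x_5 = 3.5417, f(x_5) = 12.543403, coefficient = 4
x_6 = 4.0000, f(x_6) = 16.000000, coefficient = 1

I ≈ (0.458333/3) × 135.375000 = 20.682292
Exact value: 20.682292
Error: 0.000000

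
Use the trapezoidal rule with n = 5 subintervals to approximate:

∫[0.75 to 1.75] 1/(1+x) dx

f(x) = 1/(1+x)
a = 0.75, b = 1.75, n = 5
h = (b - a)/n = 0.200000

Trapezoidal rule: (h/2)[f(x₀) + 2f(x₁) + 2f(x₂) + ... + f(xₙ)]

x_0 = 0.7500, f(x_0) = 0.571429, coefficient = 1
x_1 = 0.9500, f(x_1) = 0.512821, coefficient = 2
x_2 = 1.1500, f(x_2) = 0.465116, coefficient = 2
x_3 = 1.3500, f(x_3) = 0.425532, coefficient = 2
x_4 = 1.5500, f(x_4) = 0.392157, coefficient = 2
x_5 = 1.7500, f(x_5) = 0.363636, coefficient = 1

I ≈ (0.200000/2) × 4.526316 = 0.452632
Exact value: 0.451985
Error: 0.000646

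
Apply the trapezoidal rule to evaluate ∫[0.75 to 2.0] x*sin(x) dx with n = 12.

f(x) = x*sin(x)
a = 0.75, b = 2.0, n = 12
h = (b - a)/n = 0.104167

Trapezoidal rule: (h/2)[f(x₀) + 2f(x₁) + 2f(x₂) + ... + f(xₙ)]

x_0 = 0.7500, f(x_0) = 0.511229, coefficient = 1
x_1 = 0.8542, f(x_1) = 0.644062, coefficient = 2
x_2 = 0.9583, f(x_2) = 0.784141, coefficient = 2
x_3 = 1.0625, f(x_3) = 0.928173, coefficient = 2
x_4 = 1.1667, f(x_4) = 1.072686, coefficient = 2
x_5 = 1.2708, f(x_5) = 1.214087, coefficient = 2
x_6 = 1.3750, f(x_6) = 1.348728, coefficient = 2
x_7 = 1.4792, f(x_7) = 1.472961, coefficient = 2
x_8 = 1.5833, f(x_8) = 1.583209, coefficient = 2
x_9 = 1.6875, f(x_9) = 1.676021, coefficient = 2
x_10 = 1.7917, f(x_10) = 1.748142, coefficient = 2
x_11 = 1.8958, f(x_11) = 1.796565, coefficient = 2
x_12 = 2.0000, f(x_12) = 1.818595, coefficient = 1

I ≈ (0.104167/2) × 30.867378 = 1.607676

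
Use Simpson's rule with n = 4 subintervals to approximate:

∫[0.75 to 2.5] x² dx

f(x) = x²
a = 0.75, b = 2.5, n = 4
h = (b - a)/n = 0.437500

Simpson's rule: (h/3)[f(x₀) + 4f(x₁) + 2f(x₂) + ... + f(xₙ)]

x_0 = 0.7500, f(x_0) = 0.562500, coefficient = 1
x_1 = 1.1875, f(x_1) = 1.410156, coefficient = 4
x_2 = 1.6250, f(x_2) = 2.640625, coefficient = 2
x_3 = 2.0625, f(x_3) = 4.253906, coefficient = 4
x_4 = 2.5000, f(x_4) = 6.250000, coefficient = 1

I ≈ (0.437500/3) × 34.750000 = 5.067708
Exact value: 5.067708
Error: 0.000000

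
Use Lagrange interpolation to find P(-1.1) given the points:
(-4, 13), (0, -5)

Lagrange interpolation formula:
P(x) = Σ yᵢ × Lᵢ(x)
where Lᵢ(x) = Π_{j≠i} (x - xⱼ)/(xᵢ - xⱼ)

L_0(-1.1) = (-1.1 - 0)/(-4 - 0) = 0.275000
L_1(-1.1) = (-1.1 - (-4))/(0 - (-4)) = 0.725000

P(-1.1) = 13×L_0(-1.1) + (-5)×L_1(-1.1)
P(-1.1) = -0.050000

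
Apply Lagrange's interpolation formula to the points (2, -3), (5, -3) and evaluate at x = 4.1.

Lagrange interpolation formula:
P(x) = Σ yᵢ × Lᵢ(x)
where Lᵢ(x) = Π_{j≠i} (x - xⱼ)/(xᵢ - xⱼ)

L_0(4.1) = (4.1 - 5)/(2 - 5) = 0.300000
L_1(4.1) = (4.1 - 2)/(5 - 2) = 0.700000

P(4.1) = (-3)×L_0(4.1) + (-3)×L_1(4.1)
P(4.1) = -3.000000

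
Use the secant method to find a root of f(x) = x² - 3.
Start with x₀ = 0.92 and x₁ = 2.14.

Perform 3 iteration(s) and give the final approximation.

f(x) = x² - 3
x₀ = 0.92, x₁ = 2.14

Secant formula: x_{n+1} = x_n - f(x_n)(x_n - x_{n-1})/(f(x_n) - f(x_{n-1}))

Iteration 1:
  f(0.920000) = -2.153600
  f(2.140000) = 1.579600
  x_2 = 2.140000 - 1.579600×(2.140000 - 0.920000)/(1.579600 - (-2.153600))
       = 1.623791
Iteration 2:
  f(2.140000) = 1.579600
  f(1.623791) = -0.363303
  x_3 = 1.623791 - (-0.363303)×(1.623791 - 2.140000)/(-0.363303 - 1.579600)
       = 1.720317
Iteration 3:
  f(1.623791) = -0.363303
  f(1.720317) = -0.040510
  x_4 = 1.720317 - (-0.040510)×(1.720317 - 1.623791)/(-0.040510 - (-0.363303))
       = 1.732431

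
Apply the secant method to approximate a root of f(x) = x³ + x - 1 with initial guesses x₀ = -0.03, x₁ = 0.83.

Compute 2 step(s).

f(x) = x³ + x - 1
x₀ = -0.03, x₁ = 0.83

Secant formula: x_{n+1} = x_n - f(x_n)(x_n - x_{n-1})/(f(x_n) - f(x_{n-1}))

Iteration 1:
  f(-0.030000) = -1.030027
  f(0.830000) = 0.401787
  x_2 = 0.830000 - 0.401787×(0.830000 - (-0.030000))/(0.401787 - (-1.030027))
       = 0.588672
Iteration 2:
  f(0.830000) = 0.401787
  f(0.588672) = -0.207333
  x_3 = 0.588672 - (-0.207333)×(0.588672 - 0.830000)/(-0.207333 - 0.401787)
       = 0.670815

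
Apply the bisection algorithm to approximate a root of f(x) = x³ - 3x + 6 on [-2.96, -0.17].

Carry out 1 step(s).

f(x) = x³ - 3x + 6
Initial interval: [-2.96, -0.17]

Iteration 1:
  c_1 = (-2.960000 + (-0.170000))/2 = -1.565000
  f(c_1) = f(-1.565000) = 6.861963
  f(a) × f(c) < 0, new interval: [-2.960000, -1.565000]

After 1 iteration(s), the approximation is c_1 = -1.565000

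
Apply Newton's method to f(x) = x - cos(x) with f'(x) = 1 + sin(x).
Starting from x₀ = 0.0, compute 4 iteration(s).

f(x) = x - cos(x)
f'(x) = 1 + sin(x)
x₀ = 0.0

Newton-Raphson formula: x_{n+1} = x_n - f(x_n)/f'(x_n)

Iteration 1:
  f(0.000000) = -1.000000
  f'(0.000000) = 1.000000
  x_1 = 0.000000 - (-1.000000)/1.000000 = 1.000000
Iteration 2:
  f(1.000000) = 0.459698
  f'(1.000000) = 1.841471
  x_2 = 1.000000 - 0.459698/1.841471 = 0.750364
Iteration 3:
  f(0.750364) = 0.018923
  f'(0.750364) = 1.681905
  x_3 = 0.750364 - 0.018923/1.681905 = 0.739113
Iteration 4:
  f(0.739113) = 0.000046
  f'(0.739113) = 1.673633
  x_4 = 0.739113 - 0.000046/1.673633 = 0.739085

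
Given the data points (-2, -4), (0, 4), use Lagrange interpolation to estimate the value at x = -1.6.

Lagrange interpolation formula:
P(x) = Σ yᵢ × Lᵢ(x)
where Lᵢ(x) = Π_{j≠i} (x - xⱼ)/(xᵢ - xⱼ)

L_0(-1.6) = (-1.6 - 0)/(-2 - 0) = 0.800000
L_1(-1.6) = (-1.6 - (-2))/(0 - (-2)) = 0.200000

P(-1.6) = (-4)×L_0(-1.6) + 4×L_1(-1.6)
P(-1.6) = -2.400000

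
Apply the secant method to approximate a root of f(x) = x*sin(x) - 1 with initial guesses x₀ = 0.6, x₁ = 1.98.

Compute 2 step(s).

f(x) = x*sin(x) - 1
x₀ = 0.6, x₁ = 1.98

Secant formula: x_{n+1} = x_n - f(x_n)(x_n - x_{n-1})/(f(x_n) - f(x_{n-1}))

Iteration 1:
  f(0.600000) = -0.661215
  f(1.980000) = 0.816527
  x_2 = 1.980000 - 0.816527×(1.980000 - 0.600000)/(0.816527 - (-0.661215))
       = 1.217480
Iteration 2:
  f(1.980000) = 0.816527
  f(1.217480) = 0.142277
  x_3 = 1.217480 - 0.142277×(1.217480 - 1.980000)/(0.142277 - 0.816527)
       = 1.056577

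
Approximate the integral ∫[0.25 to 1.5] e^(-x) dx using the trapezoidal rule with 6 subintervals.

f(x) = e^(-x)
a = 0.25, b = 1.5, n = 6
h = (b - a)/n = 0.208333

Trapezoidal rule: (h/2)[f(x₀) + 2f(x₁) + 2f(x₂) + ... + f(xₙ)]

x_0 = 0.2500, f(x_0) = 0.778801, coefficient = 1
x_1 = 0.4583, f(x_1) = 0.632337, coefficient = 2
x_2 = 0.6667, f(x_2) = 0.513417, coefficient = 2
x_3 = 0.8750, f(x_3) = 0.416862, coefficient = 2
x_4 = 1.0833, f(x_4) = 0.338465, coefficient = 2
x_5 = 1.2917, f(x_5) = 0.274812, coefficient = 2
x_6 = 1.5000, f(x_6) = 0.223130, coefficient = 1

I ≈ (0.208333/2) × 5.353718 = 0.557679
Exact value: 0.555671
Error: 0.002008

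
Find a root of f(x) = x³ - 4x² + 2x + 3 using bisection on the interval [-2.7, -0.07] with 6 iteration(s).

f(x) = x³ - 4x² + 2x + 3
Initial interval: [-2.7, -0.07]

Iteration 1:
  c_1 = (-2.700000 + (-0.070000))/2 = -1.385000
  f(c_1) = f(-1.385000) = -10.099642
  f(a) × f(c) ≥ 0, new interval: [-1.385000, -0.070000]
Iteration 2:
  c_2 = (-1.385000 + (-0.070000))/2 = -0.727500
  f(c_2) = f(-0.727500) = -0.957059
  f(a) × f(c) ≥ 0, new interval: [-0.727500, -0.070000]
Iteration 3:
  c_3 = (-0.727500 + (-0.070000))/2 = -0.398750
  f(c_3) = f(-0.398750) = 1.503092
  f(a) × f(c) < 0, new interval: [-0.727500, -0.398750]
Iteration 4:
  c_4 = (-0.727500 + (-0.398750))/2 = -0.563125
  f(c_4) = f(-0.563125) = 0.426739
  f(a) × f(c) < 0, new interval: [-0.727500, -0.563125]
Iteration 5:
  c_5 = (-0.727500 + (-0.563125))/2 = -0.645313
  f(c_5) = f(-0.645313) = -0.225064
  f(a) × f(c) ≥ 0, new interval: [-0.645313, -0.563125]
Iteration 6:
  c_6 = (-0.645313 + (-0.563125))/2 = -0.604219
  f(c_6) = f(-0.604219) = 0.110653
  f(a) × f(c) < 0, new interval: [-0.645313, -0.604219]

After 6 iteration(s), the approximation is c_6 = -0.604219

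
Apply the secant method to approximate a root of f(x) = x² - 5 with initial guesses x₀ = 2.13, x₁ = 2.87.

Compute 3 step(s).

f(x) = x² - 5
x₀ = 2.13, x₁ = 2.87

Secant formula: x_{n+1} = x_n - f(x_n)(x_n - x_{n-1})/(f(x_n) - f(x_{n-1}))

Iteration 1:
  f(2.130000) = -0.463100
  f(2.870000) = 3.236900
  x_2 = 2.870000 - 3.236900×(2.870000 - 2.130000)/(3.236900 - (-0.463100))
       = 2.222620
Iteration 2:
  f(2.870000) = 3.236900
  f(2.222620) = -0.059960
  x_3 = 2.222620 - (-0.059960)×(2.222620 - 2.870000)/(-0.059960 - 3.236900)
       = 2.234394
Iteration 3:
  f(2.222620) = -0.059960
  f(2.234394) = -0.007484
  x_4 = 2.234394 - (-0.007484)×(2.234394 - 2.222620)/(-0.007484 - (-0.059960))
       = 2.236073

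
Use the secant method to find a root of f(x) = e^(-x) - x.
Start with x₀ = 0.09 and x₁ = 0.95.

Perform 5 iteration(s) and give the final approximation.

f(x) = e^(-x) - x
x₀ = 0.09, x₁ = 0.95

Secant formula: x_{n+1} = x_n - f(x_n)(x_n - x_{n-1})/(f(x_n) - f(x_{n-1}))

Iteration 1:
  f(0.090000) = 0.823931
  f(0.950000) = -0.563259
  x_2 = 0.950000 - (-0.563259)×(0.950000 - 0.090000)/(-0.563259 - 0.823931)
       = 0.600803
Iteration 2:
  f(0.950000) = -0.563259
  f(0.600803) = -0.052432
  x_3 = 0.600803 - (-0.052432)×(0.600803 - 0.950000)/(-0.052432 - (-0.563259))
       = 0.564961
Iteration 3:
  f(0.600803) = -0.052432
  f(0.564961) = 0.003421
  x_4 = 0.564961 - 0.003421×(0.564961 - 0.600803)/(0.003421 - (-0.052432))
       = 0.567157
Iteration 4:
  f(0.564961) = 0.003421
  f(0.567157) = -0.000021
  x_5 = 0.567157 - (-0.000021)×(0.567157 - 0.564961)/(-0.000021 - 0.003421)
       = 0.567143
Iteration 5:
  f(0.567157) = -0.000021
  f(0.567143) = 0.000000
  x_6 = 0.567143 - 0.000000×(0.567143 - 0.567157)/(0.000000 - (-0.000021))
       = 0.567143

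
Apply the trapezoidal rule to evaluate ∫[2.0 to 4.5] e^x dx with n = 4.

f(x) = e^x
a = 2.0, b = 4.5, n = 4
h = (b - a)/n = 0.625000

Trapezoidal rule: (h/2)[f(x₀) + 2f(x₁) + 2f(x₂) + ... + f(xₙ)]

x_0 = 2.0000, f(x_0) = 7.389056, coefficient = 1
x_1 = 2.6250, f(x_1) = 13.804574, coefficient = 2
x_2 = 3.2500, f(x_2) = 25.790340, coefficient = 2
x_3 = 3.8750, f(x_3) = 48.182698, coefficient = 2
x_4 = 4.5000, f(x_4) = 90.017131, coefficient = 1

I ≈ (0.625000/2) × 272.961412 = 85.300441
Exact value: 82.628075
Error: 2.672366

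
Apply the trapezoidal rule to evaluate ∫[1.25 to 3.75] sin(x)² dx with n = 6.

f(x) = sin(x)²
a = 1.25, b = 3.75, n = 6
h = (b - a)/n = 0.416667

Trapezoidal rule: (h/2)[f(x₀) + 2f(x₁) + 2f(x₂) + ... + f(xₙ)]

x_0 = 1.2500, f(x_0) = 0.900572, coefficient = 1
x_1 = 1.6667, f(x_1) = 0.990837, coefficient = 2
x_2 = 2.0833, f(x_2) = 0.759518, coefficient = 2
x_3 = 2.5000, f(x_3) = 0.358169, coefficient = 2
x_4 = 2.9167, f(x_4) = 0.049744, coefficient = 2
x_5 = 3.3333, f(x_5) = 0.036316, coefficient = 2
x_6 = 3.7500, f(x_6) = 0.326682, coefficient = 1

I ≈ (0.416667/2) × 5.616422 = 1.170088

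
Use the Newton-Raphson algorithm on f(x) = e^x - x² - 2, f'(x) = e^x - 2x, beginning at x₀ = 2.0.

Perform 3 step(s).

f(x) = e^x - x² - 2
f'(x) = e^x - 2x
x₀ = 2.0

Newton-Raphson formula: x_{n+1} = x_n - f(x_n)/f'(x_n)

Iteration 1:
  f(2.000000) = 1.389056
  f'(2.000000) = 3.389056
  x_1 = 2.000000 - 1.389056/3.389056 = 1.590135
Iteration 2:
  f(1.590135) = 0.375881
  f'(1.590135) = 1.724140
  x_2 = 1.590135 - 0.375881/1.724140 = 1.372124
Iteration 3:
  f(1.372124) = 0.060994
  f'(1.372124) = 1.199470
  x_3 = 1.372124 - 0.060994/1.199470 = 1.321273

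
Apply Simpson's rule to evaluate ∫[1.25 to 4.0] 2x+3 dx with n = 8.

f(x) = 2x+3
a = 1.25, b = 4.0, n = 8
h = (b - a)/n = 0.343750

Simpson's rule: (h/3)[f(x₀) + 4f(x₁) + 2f(x₂) + ... + f(xₙ)]

x_0 = 1.2500, f(x_0) = 5.500000, coefficient = 1
x_1 = 1.5938, f(x_1) = 6.187500, coefficient = 4
x_2 = 1.9375, f(x_2) = 6.875000, coefficient = 2
x_3 = 2.2812, f(x_3) = 7.562500, coefficient = 4
x_4 = 2.6250, f(x_4) = 8.250000, coefficient = 2
x_5 = 2.9688, f(x_5) = 8.937500, coefficient = 4
x_6 = 3.3125, f(x_6) = 9.625000, coefficient = 2
x_7 = 3.6562, f(x_7) = 10.312500, coefficient = 4
x_8 = 4.0000, f(x_8) = 11.000000, coefficient = 1

I ≈ (0.343750/3) × 198.000000 = 22.687500
Exact value: 22.687500
Error: 0.000000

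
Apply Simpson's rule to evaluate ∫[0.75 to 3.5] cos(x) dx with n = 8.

f(x) = cos(x)
a = 0.75, b = 3.5, n = 8
h = (b - a)/n = 0.343750

Simpson's rule: (h/3)[f(x₀) + 4f(x₁) + 2f(x₂) + ... + f(xₙ)]

x_0 = 0.7500, f(x_0) = 0.731689, coefficient = 1
x_1 = 1.0938, f(x_1) = 0.459157, coefficient = 4
x_2 = 1.4375, f(x_2) = 0.132902, coefficient = 2
x_3 = 1.7812, f(x_3) = -0.208904, coefficient = 4
x_4 = 2.1250, f(x_4) = -0.526266, coefficient = 2
x_5 = 2.4688, f(x_5) = -0.782053, coefficient = 4
x_6 = 2.8125, f(x_6) = -0.946336, coefficient = 2
x_7 = 3.1562, f(x_7) = -0.999893, coefficient = 4
x_8 = 3.5000, f(x_8) = -0.936457, coefficient = 1

I ≈ (0.343750/3) × -9.010937 = -1.032503
Exact value: -1.032422
Error: 0.000081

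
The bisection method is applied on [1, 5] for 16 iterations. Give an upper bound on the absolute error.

Bisection error bound: |error| ≤ (b-a)/2^n
|error| ≤ (5 - 1)/2^16 = 4/2^16
|error| ≤ 0.0000610352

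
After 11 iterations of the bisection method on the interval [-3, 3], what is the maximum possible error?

Bisection error bound: |error| ≤ (b-a)/2^n
|error| ≤ (3 - (-3))/2^11 = 6/2^11
|error| ≤ 0.0029296875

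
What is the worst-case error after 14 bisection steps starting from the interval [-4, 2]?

Bisection error bound: |error| ≤ (b-a)/2^n
|error| ≤ (2 - (-4))/2^14 = 6/2^14
|error| ≤ 0.0003662109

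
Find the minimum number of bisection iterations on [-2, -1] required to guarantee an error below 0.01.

We need (b-a)/2^n ≤ 0.01
(-1 - (-2))/2^n ≤ 0.01
1/2^n ≤ 0.01
2^n ≥ 100
n ≥ log₂(100) = 6.64
n ≥ 7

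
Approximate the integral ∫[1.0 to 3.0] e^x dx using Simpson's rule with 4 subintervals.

f(x) = e^x
a = 1.0, b = 3.0, n = 4
h = (b - a)/n = 0.500000

Simpson's rule: (h/3)[f(x₀) + 4f(x₁) + 2f(x₂) + ... + f(xₙ)]

x_0 = 1.0000, f(x_0) = 2.718282, coefficient = 1
x_1 = 1.5000, f(x_1) = 4.481689, coefficient = 4
x_2 = 2.0000, f(x_2) = 7.389056, coefficient = 2
x_3 = 2.5000, f(x_3) = 12.182494, coefficient = 4
x_4 = 3.0000, f(x_4) = 20.085537, coefficient = 1

I ≈ (0.500000/3) × 104.238663 = 17.373111
Exact value: 17.367255
Error: 0.005855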